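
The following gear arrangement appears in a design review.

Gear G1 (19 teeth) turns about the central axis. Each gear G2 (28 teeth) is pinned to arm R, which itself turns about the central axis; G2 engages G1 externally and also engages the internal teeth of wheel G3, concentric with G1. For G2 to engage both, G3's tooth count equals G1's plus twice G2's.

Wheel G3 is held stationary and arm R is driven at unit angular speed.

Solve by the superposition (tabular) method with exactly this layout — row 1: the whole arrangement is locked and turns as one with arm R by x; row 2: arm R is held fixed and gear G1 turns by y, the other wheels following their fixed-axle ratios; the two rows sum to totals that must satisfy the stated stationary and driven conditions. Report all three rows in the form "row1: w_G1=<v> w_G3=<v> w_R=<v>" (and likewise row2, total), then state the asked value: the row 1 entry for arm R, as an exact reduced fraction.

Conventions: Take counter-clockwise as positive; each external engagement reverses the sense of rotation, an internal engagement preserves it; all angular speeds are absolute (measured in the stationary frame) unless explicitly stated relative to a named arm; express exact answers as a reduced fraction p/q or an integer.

recognized (axles ride arm R): planetary set, 19/28/75 teeth
superposition row 1 [locked train]: every member turns x
row 2 — arm fixed, fixed-axis ratios: sun y, ring −(19/75)·y, arm 0
boundary: total ω_ring = x − (19/75)·y = 0 and total ω_arm = x = 1  ⇒  y = 75/19, x = 1
row 2 ring = −(19/75)·75/19 = -1
totals (row 1 + row 2): sun 1 + 75/19 = 94/19, ring 1 + (-1) = 0, arm 1 + 0 = 1
asked cell (row1, arm) = 1

row1: w_G1=1 w_G3=1 w_R=1
row2: w_G1=75/19 w_G3=-1 w_R=0
total: w_G1=94/19 w_G3=0 w_R=1
asked value: 1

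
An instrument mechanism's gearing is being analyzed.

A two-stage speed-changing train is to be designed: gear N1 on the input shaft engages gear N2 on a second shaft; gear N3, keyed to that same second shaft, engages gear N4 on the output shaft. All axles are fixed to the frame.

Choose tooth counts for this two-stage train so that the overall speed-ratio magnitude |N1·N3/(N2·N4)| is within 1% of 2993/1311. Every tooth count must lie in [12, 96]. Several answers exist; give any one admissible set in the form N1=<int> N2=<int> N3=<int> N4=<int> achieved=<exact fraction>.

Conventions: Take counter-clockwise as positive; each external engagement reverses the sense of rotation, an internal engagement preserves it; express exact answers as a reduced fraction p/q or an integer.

N1=41 N2=19 N3=73 N4=69 achieved=2993/1311

class = fixed-axis compound train [2-stage, 2993/1311 wanted]
target = 2993/1311 in lowest terms: an exact hit needs N1·N3 = k·2993 and N2·N4 = k·1311 for one integer k, every count in [12, 96]; additionally prefer no 1:1 stage (N1 ≠ N2, N3 ≠ N4)
k = 1: N1·N3 = 2993 = 41·73, N2·N4 = 1311 = 19·69
achieved = 41·73/(19·69) = 2993/1311; |achieved − target| = 0 ≤ 2993/131100 ✓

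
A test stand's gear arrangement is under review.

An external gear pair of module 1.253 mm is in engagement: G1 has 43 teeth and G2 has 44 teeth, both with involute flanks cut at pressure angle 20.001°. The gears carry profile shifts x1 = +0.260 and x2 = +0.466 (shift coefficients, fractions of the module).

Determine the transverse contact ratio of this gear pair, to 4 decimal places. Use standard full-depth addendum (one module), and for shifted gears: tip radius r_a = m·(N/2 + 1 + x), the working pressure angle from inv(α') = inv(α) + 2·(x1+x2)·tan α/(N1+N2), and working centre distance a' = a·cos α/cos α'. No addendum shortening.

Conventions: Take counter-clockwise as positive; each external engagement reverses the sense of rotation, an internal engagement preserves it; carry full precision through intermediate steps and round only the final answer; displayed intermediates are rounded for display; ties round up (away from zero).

recognized (one external pair, fixed centres): single-mesh tooth geometry, m = 1.253, N1 = 43, N2 = 44
base radii: r_b1 = 25.314689, r_b2 = 25.903402
tip radii: r_a1 = 28.518280, r_a2 = 29.402898
inv(α') = inv(20.001°) + 2·(+0.260+0.466)·tan α/(43+44) = 0.02098156  ⇒  α' = 22.32045°
a' = a·cos α / cos α' = 54.5055·cos 20.001°/cos 22.32045° = 55.366466
action lengths: √(r_a1²−r_b1²) = 13.132358, √(r_a2²−r_b2²) = 13.912015
base pitch p_b = π·m·cos α = 3.698997
CR = (13.132358 + 13.912015 − 55.366466·sin 22.32045°)/3.698997 = 1.626642
contact ratio ≈ 1.6266

1.6266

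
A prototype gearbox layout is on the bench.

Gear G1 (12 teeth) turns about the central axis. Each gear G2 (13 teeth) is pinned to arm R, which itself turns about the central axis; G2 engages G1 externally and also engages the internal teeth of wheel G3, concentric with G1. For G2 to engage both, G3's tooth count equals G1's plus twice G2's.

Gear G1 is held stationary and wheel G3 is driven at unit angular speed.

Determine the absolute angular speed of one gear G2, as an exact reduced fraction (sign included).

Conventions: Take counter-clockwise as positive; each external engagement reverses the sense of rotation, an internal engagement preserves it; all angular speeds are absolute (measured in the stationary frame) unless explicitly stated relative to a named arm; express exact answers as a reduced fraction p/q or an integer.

recognized (axles ride arm R): planetary set, 12/13/38 teeth
ring teeth: 12 + 2·13 = 38
12(ω_sun−ω_arm) = −38(ω_ring−ω_arm),  ω_sun = 0, ω_ring = 1
12(0−ω_arm) = −38(1−ω_arm)  ⇒  50·ω_arm = 38  ⇒  ω_arm = 19/25
sun–planet mesh: 12·(0−19/25) = −13·(ω_p−ω_arm)  ⇒  ω_p−ω_arm = 228/325
ω_p = 19/25 + 228/325 = 19/13
exact speed ratio = 19/13

19/13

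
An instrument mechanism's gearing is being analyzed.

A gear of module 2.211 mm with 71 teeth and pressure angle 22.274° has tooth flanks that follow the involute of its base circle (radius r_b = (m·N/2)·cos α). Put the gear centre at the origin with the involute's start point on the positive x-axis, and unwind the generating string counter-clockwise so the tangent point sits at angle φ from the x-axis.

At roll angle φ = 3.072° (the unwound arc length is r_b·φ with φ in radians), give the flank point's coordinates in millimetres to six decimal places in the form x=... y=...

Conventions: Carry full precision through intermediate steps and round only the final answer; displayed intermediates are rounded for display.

recognized (one wheel, involute flank): single-mesh tooth geometry, m = 2.211, N = 71
pitch radius r_p = m·N/2 = 2.211·71/2 = 78.490500
base radius r_b = r_p·cos α = 78.490500·cos 22.274° = 72.633681
roll angle φ = 3.072° = 0.05361651 rad
x = r_b·(cos φ + φ·sin φ) = 72.738007
y = r_b·(sin φ − φ·cos φ) = 0.003731

x=72.738007 y=0.003731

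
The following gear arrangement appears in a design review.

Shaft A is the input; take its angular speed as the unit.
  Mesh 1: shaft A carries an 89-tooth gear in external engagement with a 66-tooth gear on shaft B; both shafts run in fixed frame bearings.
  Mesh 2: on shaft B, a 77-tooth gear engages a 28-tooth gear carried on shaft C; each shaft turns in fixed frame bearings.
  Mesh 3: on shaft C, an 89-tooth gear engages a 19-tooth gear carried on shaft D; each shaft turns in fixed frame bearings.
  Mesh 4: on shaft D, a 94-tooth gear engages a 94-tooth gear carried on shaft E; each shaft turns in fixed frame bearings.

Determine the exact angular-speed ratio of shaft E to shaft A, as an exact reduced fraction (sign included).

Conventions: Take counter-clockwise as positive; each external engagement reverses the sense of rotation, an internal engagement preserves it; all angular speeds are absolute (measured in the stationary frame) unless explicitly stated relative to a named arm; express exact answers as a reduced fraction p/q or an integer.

7921/456

class = fixed-axis compound train [4 meshes; 4 ratios multiply, 4 sense flips]
mesh 1 [89T→66T]: running ratio 89/66, sense −
mesh 2 [77T→28T]: running ratio 89/24, sense +
mesh 3 [89T→19T]: running ratio 7921/456, sense −
mesh 4 [94T→94T]: running ratio 7921/456, sense +
ω_out/ω_in = 7921/456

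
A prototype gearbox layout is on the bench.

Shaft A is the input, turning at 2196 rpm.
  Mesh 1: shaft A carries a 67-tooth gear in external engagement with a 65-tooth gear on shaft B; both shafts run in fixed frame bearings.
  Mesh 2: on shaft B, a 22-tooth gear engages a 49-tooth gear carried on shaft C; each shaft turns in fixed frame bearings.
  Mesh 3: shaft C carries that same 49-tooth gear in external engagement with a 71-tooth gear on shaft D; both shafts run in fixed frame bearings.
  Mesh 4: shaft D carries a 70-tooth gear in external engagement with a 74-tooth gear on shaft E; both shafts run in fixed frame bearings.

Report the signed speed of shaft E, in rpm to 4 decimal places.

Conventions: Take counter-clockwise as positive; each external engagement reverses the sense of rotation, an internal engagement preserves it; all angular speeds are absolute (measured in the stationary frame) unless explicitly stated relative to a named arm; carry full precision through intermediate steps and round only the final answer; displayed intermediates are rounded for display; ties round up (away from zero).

+663.4748 rpm

4-mesh fixed-axis compound train (all bearings frame-fixed)
mesh 1 [67T→65T]: ω = 2196.0000×67/65 = 2263.5692 rpm, sense flips to −
mesh 2 [22T→49T]: ω = 2263.5692×22/49 = 1016.2964 rpm, sense flips to +
mesh 3 [49T→71T]: ω = 1016.2964×49/71 = 701.3876 rpm, sense flips to −
mesh 4 [70T→74T]: ω = 701.3876×70/74 = 663.4748 rpm, sense flips to +
signed output speed = +663.4748 rpm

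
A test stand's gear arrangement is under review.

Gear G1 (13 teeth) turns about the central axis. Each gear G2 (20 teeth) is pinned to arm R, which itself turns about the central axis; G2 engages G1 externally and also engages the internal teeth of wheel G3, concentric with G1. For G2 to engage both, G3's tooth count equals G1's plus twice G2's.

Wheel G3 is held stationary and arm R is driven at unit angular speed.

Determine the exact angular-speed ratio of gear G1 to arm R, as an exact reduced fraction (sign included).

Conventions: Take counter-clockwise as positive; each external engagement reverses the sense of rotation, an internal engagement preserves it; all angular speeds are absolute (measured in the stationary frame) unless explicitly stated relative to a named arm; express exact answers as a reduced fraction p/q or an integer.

66/13

topology: planetary set — G1 13T / G2 20T / G3 53T, arm = carrier (Willis)
ring teeth: 13 + 2·20 = 53
13(ω_sun−ω_arm) = −53(ω_ring−ω_arm),  ω_ring = 0, ω_arm = 1
ω_sun = 1 − (53/13)(0−1) = 66/13
ω_out/ω_in = 66/13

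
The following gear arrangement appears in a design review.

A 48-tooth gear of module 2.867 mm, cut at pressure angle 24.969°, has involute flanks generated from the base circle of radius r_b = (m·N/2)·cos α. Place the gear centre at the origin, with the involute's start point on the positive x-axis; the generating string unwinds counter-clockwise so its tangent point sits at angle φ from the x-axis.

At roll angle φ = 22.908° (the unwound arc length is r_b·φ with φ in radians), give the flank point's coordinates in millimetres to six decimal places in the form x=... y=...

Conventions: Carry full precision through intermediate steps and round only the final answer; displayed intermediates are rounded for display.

topology: single-mesh involute geometry — m = 2.867, N = 48
pitch radius r_p = m·N/2 = 2.867·48/2 = 68.808000
base radius r_b = r_p·cos α = 68.808000·cos 24.969° = 62.376951
roll angle φ = 22.908° = 0.39982003 rad
x = r_b·(cos φ + φ·sin φ) = 67.165132
y = r_b·(sin φ − φ·cos φ) = 1.307790

x=67.165132 y=1.307790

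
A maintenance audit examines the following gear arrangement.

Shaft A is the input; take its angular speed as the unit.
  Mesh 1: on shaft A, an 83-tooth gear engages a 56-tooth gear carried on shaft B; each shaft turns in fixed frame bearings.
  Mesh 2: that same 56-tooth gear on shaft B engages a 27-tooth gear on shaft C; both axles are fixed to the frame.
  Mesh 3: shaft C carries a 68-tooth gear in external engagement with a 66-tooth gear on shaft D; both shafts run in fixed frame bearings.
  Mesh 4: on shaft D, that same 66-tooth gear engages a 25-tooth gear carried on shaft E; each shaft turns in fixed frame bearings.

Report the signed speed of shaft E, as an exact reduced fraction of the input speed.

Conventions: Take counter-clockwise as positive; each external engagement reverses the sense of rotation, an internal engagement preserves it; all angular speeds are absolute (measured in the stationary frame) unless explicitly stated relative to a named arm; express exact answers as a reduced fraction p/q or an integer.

4-mesh fixed-axis compound train (all bearings frame-fixed)
mesh 1 [83T→56T]: |ω|/ω_in = 1×83/56 = 83/56, sense flips to −
mesh 2 [56T→27T]: |ω|/ω_in = (83/56)×56/27 = 83/27, sense flips to +
mesh 3 [68T→66T]: |ω|/ω_in = (83/27)×68/66 = 2822/891, sense flips to −
mesh 4 [66T→25T]: |ω|/ω_in = (2822/891)×66/25 = 5644/675, sense flips to +
signed output speed (× input speed) = 5644/675

5644/675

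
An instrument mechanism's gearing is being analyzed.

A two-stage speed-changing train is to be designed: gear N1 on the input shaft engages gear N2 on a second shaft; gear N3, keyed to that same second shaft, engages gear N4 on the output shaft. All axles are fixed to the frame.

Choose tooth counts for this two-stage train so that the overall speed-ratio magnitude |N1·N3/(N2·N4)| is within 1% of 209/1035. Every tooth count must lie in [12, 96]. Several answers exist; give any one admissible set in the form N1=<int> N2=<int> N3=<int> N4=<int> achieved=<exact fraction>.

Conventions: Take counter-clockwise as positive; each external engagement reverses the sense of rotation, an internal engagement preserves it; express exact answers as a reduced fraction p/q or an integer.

N1=19 N2=23 N3=22 N4=90 achieved=209/1035

topology: fixed-axis compound train — 2 stages, target 209/1035
target = 209/1035 in lowest terms: an exact hit needs N1·N3 = k·209 and N2·N4 = k·1035 for one integer k, every count in [12, 96]; additionally prefer no 1:1 stage (N1 ≠ N2, N3 ≠ N4)
k = 1: no 1:1-free in-range split of k·209 and k·1035 into factor pairs; take k = 2
k = 2: N1·N3 = 418 = 19·22, N2·N4 = 2070 = 23·90
achieved = 19·22/(23·90) = 209/1035; |achieved − target| = 0 ≤ 209/103500 ✓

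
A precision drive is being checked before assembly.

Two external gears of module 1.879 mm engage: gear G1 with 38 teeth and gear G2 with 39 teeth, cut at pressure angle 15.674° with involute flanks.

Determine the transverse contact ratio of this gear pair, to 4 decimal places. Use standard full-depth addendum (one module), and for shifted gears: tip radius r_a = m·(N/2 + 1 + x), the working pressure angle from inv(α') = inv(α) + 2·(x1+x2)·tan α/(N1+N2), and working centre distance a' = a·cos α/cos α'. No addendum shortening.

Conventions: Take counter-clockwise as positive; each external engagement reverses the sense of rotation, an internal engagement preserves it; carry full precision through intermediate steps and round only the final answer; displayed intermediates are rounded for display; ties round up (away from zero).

topology: single-mesh involute geometry — m = 1.879, 38T/39T pair
base radii: r_b1 = 34.373438, r_b2 = 35.278003
tip radii: r_a1 = 37.580000, r_a2 = 38.519500
no profile shift: α' = α, a' = a
action lengths: √(r_a1²−r_b1²) = 15.189573, √(r_a2²−r_b2²) = 15.466558
base pitch p_b = π·m·cos α = 5.683544
CR = (15.189573 + 15.466558 − 72.341500·sin 15.67400°)/5.683544 = 1.955135
contact ratio ≈ 1.9551

1.9551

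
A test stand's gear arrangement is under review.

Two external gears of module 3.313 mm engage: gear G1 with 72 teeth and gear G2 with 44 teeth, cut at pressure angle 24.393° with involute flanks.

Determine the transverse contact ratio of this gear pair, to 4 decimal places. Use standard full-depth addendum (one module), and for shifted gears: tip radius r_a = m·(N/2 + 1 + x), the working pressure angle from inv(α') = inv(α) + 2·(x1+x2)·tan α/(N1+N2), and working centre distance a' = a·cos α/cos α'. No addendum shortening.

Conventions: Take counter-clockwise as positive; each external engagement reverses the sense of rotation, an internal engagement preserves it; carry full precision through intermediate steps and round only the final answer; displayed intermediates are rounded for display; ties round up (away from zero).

1.5687

single-mesh involute tooth geometry (72T engaging 44T at module 3.313)
base radii: r_b1 = 108.621438, r_b2 = 66.379767
tip radii: r_a1 = 122.581000, r_a2 = 76.199000
no profile shift: α' = α, a' = a
action lengths: √(r_a1²−r_b1²) = 56.810957, √(r_a2²−r_b2²) = 37.416762
base pitch p_b = π·m·cos α = 9.479009
CR = (56.810957 + 37.416762 − 192.154000·sin 24.39300°)/9.479009 = 1.568669
contact ratio ≈ 1.5687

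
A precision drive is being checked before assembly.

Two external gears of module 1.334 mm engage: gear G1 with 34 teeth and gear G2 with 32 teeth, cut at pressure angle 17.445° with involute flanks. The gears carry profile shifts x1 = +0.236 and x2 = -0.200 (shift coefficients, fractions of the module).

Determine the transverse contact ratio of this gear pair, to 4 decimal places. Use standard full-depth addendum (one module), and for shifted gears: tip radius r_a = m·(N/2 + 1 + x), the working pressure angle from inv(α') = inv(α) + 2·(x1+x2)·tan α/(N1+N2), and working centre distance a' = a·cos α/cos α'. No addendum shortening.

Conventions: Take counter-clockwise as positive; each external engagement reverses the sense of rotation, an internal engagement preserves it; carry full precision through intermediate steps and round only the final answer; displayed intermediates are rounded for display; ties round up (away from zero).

1.7831

recognized (one external pair, fixed centres): single-mesh tooth geometry, m = 1.334, N1 = 34, N2 = 32
base radii: r_b1 = 21.634929, r_b2 = 20.362286
tip radii: r_a1 = 24.326824, r_a2 = 22.411200
inv(α') = inv(17.445°) + 2·(+0.236-0.200)·tan α/(34+32) = 0.01011387  ⇒  α' = 17.64154°
a' = a·cos α / cos α' = 44.0220·cos 17.445°/cos 17.64154° = 44.069763
action lengths: √(r_a1²−r_b1²) = 11.123138, √(r_a2²−r_b2²) = 9.361580
base pitch p_b = π·m·cos α = 3.998126
CR = (11.123138 + 9.361580 − 44.069763·sin 17.64154°)/3.998126 = 1.783061
contact ratio ≈ 1.7831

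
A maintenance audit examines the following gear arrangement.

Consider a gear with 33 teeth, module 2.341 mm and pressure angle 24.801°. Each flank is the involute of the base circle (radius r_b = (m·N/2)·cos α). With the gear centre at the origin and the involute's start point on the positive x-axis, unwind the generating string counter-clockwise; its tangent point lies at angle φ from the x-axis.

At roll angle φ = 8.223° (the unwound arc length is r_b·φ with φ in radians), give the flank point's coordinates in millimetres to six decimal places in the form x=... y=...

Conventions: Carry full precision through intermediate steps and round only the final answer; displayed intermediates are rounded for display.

class = single-mesh tooth geometry [base-circle involute, m = 2.341, 33T]
pitch radius r_p = m·N/2 = 2.341·33/2 = 38.626500
base radius r_b = r_p·cos α = 38.626500·cos 24.801° = 35.063984
roll angle φ = 8.223° = 0.14351842 rad
x = r_b·(cos φ + φ·sin φ) = 35.423242
y = r_b·(sin φ − φ·cos φ) = 0.034480

x=35.423242 y=0.034480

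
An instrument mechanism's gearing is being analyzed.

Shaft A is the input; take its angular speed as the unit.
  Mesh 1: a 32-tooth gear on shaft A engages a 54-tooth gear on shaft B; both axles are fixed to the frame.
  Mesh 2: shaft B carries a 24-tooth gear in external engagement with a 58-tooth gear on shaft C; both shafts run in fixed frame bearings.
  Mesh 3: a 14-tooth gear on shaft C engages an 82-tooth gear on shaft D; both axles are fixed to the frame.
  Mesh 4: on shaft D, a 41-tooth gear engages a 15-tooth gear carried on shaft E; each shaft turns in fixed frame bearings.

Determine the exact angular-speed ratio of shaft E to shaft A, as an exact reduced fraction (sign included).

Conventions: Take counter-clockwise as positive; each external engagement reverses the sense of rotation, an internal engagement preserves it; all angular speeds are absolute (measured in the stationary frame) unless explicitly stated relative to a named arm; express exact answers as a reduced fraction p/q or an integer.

448/3915

class = fixed-axis compound train [4 meshes; 4 ratios multiply, 4 sense flips]
mesh 1 [32T→54T]: running ratio 16/27, sense −
mesh 2 [24T→58T]: running ratio 64/261, sense +
mesh 3 [14T→82T]: running ratio 448/10701, sense −
mesh 4 [41T→15T]: running ratio 448/3915, sense +
ω_out/ω_in = 448/3915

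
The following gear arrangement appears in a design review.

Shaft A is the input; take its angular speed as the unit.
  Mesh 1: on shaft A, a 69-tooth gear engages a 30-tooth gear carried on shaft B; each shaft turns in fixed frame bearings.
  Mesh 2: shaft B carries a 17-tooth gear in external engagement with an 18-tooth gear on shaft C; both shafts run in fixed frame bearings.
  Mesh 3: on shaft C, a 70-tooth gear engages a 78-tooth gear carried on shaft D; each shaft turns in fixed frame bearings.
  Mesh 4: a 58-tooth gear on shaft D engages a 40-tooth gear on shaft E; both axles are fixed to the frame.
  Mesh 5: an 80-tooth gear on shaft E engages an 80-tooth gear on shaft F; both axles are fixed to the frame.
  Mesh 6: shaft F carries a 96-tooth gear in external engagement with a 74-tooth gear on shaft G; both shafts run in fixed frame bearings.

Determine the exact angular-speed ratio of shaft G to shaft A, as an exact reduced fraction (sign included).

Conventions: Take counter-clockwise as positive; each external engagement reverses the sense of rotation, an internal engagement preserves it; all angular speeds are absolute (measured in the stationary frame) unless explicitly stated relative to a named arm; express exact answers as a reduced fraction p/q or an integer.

class = fixed-axis compound train [6 meshes; 6 ratios multiply, 6 sense flips]
mesh 1 [69T→30T]: running ratio 23/10, sense −
mesh 2 [17T→18T]: running ratio 391/180, sense +
mesh 3 [70T→78T]: running ratio 2737/1404, sense −
mesh 4 [58T→40T]: running ratio 79373/28080, sense +
mesh 5 [80T→80T]: running ratio 79373/28080, sense −
mesh 6 [96T→74T]: running ratio 79373/21645, sense +
ω_out/ω_in = 79373/21645

79373/21645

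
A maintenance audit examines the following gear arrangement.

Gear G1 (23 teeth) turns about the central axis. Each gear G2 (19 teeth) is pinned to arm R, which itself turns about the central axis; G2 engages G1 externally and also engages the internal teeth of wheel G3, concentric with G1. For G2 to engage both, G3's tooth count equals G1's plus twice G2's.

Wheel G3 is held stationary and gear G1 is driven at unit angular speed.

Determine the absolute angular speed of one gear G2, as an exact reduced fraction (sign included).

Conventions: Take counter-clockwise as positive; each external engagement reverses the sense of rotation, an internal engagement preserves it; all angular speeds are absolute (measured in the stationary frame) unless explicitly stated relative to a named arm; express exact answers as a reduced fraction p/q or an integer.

-23/38

topology: planetary set — G1 23T / G2 19T / G3 61T, arm = carrier (Willis)
ring teeth: 23 + 2·19 = 61
23(ω_sun−ω_arm) = −61(ω_ring−ω_arm),  ω_ring = 0, ω_sun = 1
23(1−ω_arm) = −61(0−ω_arm)  ⇒  84·ω_arm = 23  ⇒  ω_arm = 23/84
sun–planet mesh: 23·(1−23/84) = −19·(ω_p−ω_arm)  ⇒  ω_p−ω_arm = -1403/1596
ω_p = 23/84 − 1403/1596 = -23/38
exact speed ratio = -23/38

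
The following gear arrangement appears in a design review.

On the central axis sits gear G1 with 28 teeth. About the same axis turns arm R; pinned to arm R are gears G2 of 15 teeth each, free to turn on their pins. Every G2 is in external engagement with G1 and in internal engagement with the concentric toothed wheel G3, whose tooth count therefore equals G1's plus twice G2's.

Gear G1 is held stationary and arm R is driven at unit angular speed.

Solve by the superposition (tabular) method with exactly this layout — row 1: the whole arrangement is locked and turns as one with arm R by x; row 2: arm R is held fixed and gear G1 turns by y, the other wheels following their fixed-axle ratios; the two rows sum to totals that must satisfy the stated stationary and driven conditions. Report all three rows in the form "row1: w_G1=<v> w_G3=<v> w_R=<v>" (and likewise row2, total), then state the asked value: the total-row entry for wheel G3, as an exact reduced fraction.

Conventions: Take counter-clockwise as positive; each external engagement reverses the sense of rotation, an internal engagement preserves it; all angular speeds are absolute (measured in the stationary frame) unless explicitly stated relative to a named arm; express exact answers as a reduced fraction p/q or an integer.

row1: w_G1=1 w_G3=1 w_R=1
row2: w_G1=-1 w_G3=14/29 w_R=0
total: w_G1=0 w_G3=43/29 w_R=1
asked value: 43/29

class = planetary set [G3 = 28+2·15 = 58; Willis about the carrier]
row 1 (train locked, turned with arm): all members turn x
row 2: sun turns y, ring = −(28/58)·y, arm 0
boundary: total ω_sun = x + y = 0 and total ω_arm = x = 1  ⇒  y = -1, x = 1
row 2 ring = −(28/58)·(-1) = 14/29
totals (row 1 + row 2): sun 1 + (-1) = 0, ring 1 + 14/29 = 43/29, arm 1 + 0 = 1
asked cell (total, ring) = 43/29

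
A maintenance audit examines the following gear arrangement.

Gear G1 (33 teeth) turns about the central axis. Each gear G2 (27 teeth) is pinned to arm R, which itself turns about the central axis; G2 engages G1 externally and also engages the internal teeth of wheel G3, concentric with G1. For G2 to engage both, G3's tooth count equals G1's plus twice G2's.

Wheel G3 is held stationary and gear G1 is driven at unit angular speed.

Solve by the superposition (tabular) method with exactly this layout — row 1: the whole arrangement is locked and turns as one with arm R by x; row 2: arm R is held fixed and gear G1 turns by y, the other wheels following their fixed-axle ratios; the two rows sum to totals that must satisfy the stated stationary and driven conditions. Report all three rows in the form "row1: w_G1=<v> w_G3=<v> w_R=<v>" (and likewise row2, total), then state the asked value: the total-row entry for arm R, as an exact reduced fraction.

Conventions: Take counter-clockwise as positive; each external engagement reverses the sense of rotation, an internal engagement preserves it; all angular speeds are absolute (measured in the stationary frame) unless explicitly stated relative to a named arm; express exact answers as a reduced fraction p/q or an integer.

recognized (axles ride arm R): planetary set, 33/27/87 teeth
superposition row 1 [locked train]: every member turns x
row 2 — arm fixed, fixed-axis ratios: sun y, ring −(33/87)·y, arm 0
boundary: total ω_ring = x − (33/87)·y = 0 and total ω_sun = x + y = 1  ⇒  y = 29/40, x = 11/40
row 2 ring = −(33/87)·29/40 = -11/40
totals (row 1 + row 2): sun 11/40 + 29/40 = 1, ring 11/40 + (-11/40) = 0, arm 11/40 + 0 = 11/40
asked cell (total, arm) = 11/40

row1: w_G1=11/40 w_G3=11/40 w_R=11/40
row2: w_G1=29/40 w_G3=-11/40 w_R=0
total: w_G1=1 w_G3=0 w_R=11/40
asked value: 11/40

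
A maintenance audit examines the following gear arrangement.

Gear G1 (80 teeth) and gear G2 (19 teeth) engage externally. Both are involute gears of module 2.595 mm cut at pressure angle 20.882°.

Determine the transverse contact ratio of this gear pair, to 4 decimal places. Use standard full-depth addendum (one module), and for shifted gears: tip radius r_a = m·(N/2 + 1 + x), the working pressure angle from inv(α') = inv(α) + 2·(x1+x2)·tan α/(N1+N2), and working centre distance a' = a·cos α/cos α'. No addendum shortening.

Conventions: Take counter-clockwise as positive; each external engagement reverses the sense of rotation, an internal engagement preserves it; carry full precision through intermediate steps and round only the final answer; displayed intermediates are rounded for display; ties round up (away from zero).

class = single-mesh tooth geometry [involute pair 80T × 19T, m = 2.595]
base radii: r_b1 = 96.982053, r_b2 = 23.033238
tip radii: r_a1 = 106.395000, r_a2 = 27.247500
no profile shift: α' = α, a' = a
action lengths: √(r_a1²−r_b1²) = 43.753599, √(r_a2²−r_b2²) = 14.556656
base pitch p_b = π·m·cos α = 7.616953
CR = (43.753599 + 14.556656 − 128.452500·sin 20.88200°)/7.616953 = 1.644236
contact ratio ≈ 1.6442

1.6442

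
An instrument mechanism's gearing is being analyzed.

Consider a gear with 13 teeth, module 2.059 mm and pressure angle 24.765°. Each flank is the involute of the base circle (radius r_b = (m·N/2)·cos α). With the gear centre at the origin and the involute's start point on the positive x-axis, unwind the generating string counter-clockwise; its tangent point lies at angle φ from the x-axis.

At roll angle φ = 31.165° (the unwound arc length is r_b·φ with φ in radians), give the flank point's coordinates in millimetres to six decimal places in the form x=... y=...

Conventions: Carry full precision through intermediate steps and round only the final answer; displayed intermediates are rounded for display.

single-mesh involute tooth geometry (13T wheel at module 2.059)
pitch radius r_p = m·N/2 = 2.059·13/2 = 13.383500
base radius r_b = r_p·cos α = 13.383500·cos 24.765° = 12.152667
roll angle φ = 31.165° = 0.54393186 rad
x = r_b·(cos φ + φ·sin φ) = 13.819620
y = r_b·(sin φ − φ·cos φ) = 0.632820

x=13.819620 y=0.632820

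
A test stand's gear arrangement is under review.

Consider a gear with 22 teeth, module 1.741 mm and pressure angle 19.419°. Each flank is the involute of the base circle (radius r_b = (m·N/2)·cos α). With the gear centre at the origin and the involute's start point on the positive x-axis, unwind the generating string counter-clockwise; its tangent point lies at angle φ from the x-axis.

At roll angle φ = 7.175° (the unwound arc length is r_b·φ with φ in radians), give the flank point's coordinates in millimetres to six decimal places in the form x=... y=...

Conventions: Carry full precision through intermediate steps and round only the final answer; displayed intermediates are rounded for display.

single-mesh involute tooth geometry (22T wheel at module 1.741)
pitch radius r_p = m·N/2 = 1.741·22/2 = 19.151000
base radius r_b = r_p·cos α = 19.151000·cos 19.419° = 18.061547
roll angle φ = 7.175° = 0.12522737 rad
x = r_b·(cos φ + φ·sin φ) = 18.202612
y = r_b·(sin φ − φ·cos φ) = 0.011805

x=18.202612 y=0.011805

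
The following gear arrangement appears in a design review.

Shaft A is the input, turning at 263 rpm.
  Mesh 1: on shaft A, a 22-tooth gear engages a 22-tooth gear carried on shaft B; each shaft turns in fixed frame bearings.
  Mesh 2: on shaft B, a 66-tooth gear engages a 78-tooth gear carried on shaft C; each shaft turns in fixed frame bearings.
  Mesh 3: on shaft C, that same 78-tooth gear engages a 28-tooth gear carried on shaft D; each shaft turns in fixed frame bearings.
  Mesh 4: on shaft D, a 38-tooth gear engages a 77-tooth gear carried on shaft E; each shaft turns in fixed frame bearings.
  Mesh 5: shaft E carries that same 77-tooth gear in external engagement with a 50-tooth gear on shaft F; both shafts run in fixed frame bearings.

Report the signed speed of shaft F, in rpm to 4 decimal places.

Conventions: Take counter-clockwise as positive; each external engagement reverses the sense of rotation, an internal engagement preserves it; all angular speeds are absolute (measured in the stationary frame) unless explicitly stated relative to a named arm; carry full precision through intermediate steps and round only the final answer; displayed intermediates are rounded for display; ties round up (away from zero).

topology: fixed-axis compound train — 5 meshes, A→F
mesh 1 [22T→22T]: ω = 263.0000×22/22 = 263.0000 rpm, sense flips to −
mesh 2 [66T→78T]: ω = 263.0000×66/78 = 222.5385 rpm, sense flips to +
mesh 3 [78T→28T]: ω = 222.5385×78/28 = 619.9286 rpm, sense flips to −
mesh 4 [38T→77T]: ω = 619.9286×38/77 = 305.9388 rpm, sense flips to +
mesh 5 [77T→50T]: ω = 305.9388×77/50 = 471.1457 rpm, sense flips to −
signed output speed = -471.1457 rpm

-471.1457 rpm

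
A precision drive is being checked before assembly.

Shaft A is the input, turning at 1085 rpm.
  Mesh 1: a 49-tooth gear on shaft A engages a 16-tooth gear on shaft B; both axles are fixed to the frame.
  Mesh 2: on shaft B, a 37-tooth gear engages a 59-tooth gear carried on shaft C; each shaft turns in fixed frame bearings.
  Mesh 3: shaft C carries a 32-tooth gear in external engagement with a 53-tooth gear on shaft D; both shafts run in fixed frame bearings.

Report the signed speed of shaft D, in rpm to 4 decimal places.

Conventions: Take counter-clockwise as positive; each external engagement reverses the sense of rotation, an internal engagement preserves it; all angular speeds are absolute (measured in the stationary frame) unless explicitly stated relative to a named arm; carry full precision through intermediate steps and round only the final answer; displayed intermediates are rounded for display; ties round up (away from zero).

-1258.1420 rpm

recognized (4 fixed axles, 3 meshes): fixed-axis compound train
mesh 1 [49T→16T]: ω = 1085.0000×49/16 = 3322.8125 rpm, sense flips to −
mesh 2 [37T→59T]: ω = 3322.8125×37/59 = 2083.7977 rpm, sense flips to +
mesh 3 [32T→53T]: ω = 2083.7977×32/53 = 1258.1420 rpm, sense flips to −
signed output speed = -1258.1420 rpm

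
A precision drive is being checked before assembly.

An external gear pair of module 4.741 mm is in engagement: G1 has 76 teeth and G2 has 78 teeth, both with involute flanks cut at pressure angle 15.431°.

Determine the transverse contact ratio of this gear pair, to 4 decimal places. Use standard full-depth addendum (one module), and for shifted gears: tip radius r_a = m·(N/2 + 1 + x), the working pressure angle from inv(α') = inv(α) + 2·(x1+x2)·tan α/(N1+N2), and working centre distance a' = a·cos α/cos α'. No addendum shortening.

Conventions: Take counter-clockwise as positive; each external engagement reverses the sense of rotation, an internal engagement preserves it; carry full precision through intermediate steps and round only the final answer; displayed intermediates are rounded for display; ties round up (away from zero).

2.1672

single-mesh involute tooth geometry (76T engaging 78T at module 4.741)
base radii: r_b1 = 173.663589, r_b2 = 178.233684
tip radii: r_a1 = 184.899000, r_a2 = 189.640000
no profile shift: α' = α, a' = a
action lengths: √(r_a1²−r_b1²) = 63.471237, √(r_a2²−r_b2²) = 64.777184
base pitch p_b = π·m·cos α = 14.357375
CR = (63.471237 + 64.777184 − 365.057000·sin 15.43100°)/14.357375 = 2.167171
contact ratio ≈ 2.1672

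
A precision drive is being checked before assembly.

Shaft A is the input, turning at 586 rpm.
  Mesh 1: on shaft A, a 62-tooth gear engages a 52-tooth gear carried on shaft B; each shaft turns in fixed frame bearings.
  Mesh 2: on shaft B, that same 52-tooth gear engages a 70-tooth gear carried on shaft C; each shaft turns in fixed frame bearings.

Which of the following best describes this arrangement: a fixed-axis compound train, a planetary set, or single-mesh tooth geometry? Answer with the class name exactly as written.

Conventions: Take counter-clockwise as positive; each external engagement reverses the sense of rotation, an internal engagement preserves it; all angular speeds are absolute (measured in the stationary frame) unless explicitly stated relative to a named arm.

fixed-axis compound train

class = fixed-axis compound train [2 meshes; 2 ratios multiply, 2 sense flips]
classification: fixed-axis compound train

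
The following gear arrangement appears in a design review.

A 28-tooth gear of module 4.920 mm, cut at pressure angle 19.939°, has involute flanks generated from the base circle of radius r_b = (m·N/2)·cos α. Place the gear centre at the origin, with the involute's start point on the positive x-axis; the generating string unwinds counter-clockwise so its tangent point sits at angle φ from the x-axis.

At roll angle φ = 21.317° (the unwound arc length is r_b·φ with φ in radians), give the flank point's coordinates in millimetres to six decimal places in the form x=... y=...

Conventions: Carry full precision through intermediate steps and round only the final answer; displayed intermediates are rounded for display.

recognized (one wheel, involute flank): single-mesh tooth geometry, m = 4.920, N = 28
pitch radius r_p = m·N/2 = 4.920·28/2 = 68.880000
base radius r_b = r_p·cos α = 68.880000·cos 19.939° = 64.751072
roll angle φ = 21.317° = 0.37205184 rad
x = r_b·(cos φ + φ·sin φ) = 69.078681
y = r_b·(sin φ − φ·cos φ) = 1.096257

x=69.078681 y=1.096257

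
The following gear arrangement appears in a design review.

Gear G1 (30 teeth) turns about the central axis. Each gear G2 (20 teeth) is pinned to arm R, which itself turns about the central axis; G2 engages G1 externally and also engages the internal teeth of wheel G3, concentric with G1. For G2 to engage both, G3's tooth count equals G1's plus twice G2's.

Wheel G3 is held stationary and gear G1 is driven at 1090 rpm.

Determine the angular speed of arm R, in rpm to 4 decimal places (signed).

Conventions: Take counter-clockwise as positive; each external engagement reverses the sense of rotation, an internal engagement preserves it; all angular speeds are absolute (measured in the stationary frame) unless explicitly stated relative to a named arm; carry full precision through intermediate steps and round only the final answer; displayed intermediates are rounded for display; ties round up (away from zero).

+327.0000 rpm

recognized (axles ride arm R): planetary set, 30/20/70 teeth
normalise by the input: solve with ω_sun = 1, then scale by 1090 rpm
ring teeth: 30 + 2·20 = 70
30(ω_sun−ω_arm) = −70(ω_ring−ω_arm),  ω_ring = 0, ω_sun = 1
30(1−ω_arm) = −70(0−ω_arm)  ⇒  100·ω_arm = 30  ⇒  ω_arm = 3/10
scale: ω_arm = 3/10 × 1090 rpm = +327.0000 rpm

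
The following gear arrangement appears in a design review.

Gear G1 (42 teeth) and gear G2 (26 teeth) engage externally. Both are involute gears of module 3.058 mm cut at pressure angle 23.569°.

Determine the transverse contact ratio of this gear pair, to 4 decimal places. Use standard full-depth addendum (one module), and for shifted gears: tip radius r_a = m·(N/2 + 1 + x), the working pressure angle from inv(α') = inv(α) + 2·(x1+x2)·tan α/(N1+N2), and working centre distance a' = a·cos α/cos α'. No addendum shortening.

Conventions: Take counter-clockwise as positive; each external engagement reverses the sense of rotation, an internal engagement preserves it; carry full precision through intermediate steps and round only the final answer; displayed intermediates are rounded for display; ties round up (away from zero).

1.5311

single-mesh involute tooth geometry (42T engaging 26T at module 3.058)
base radii: r_b1 = 58.860883, r_b2 = 36.437690
tip radii: r_a1 = 67.276000, r_a2 = 42.812000
no profile shift: α' = α, a' = a
action lengths: √(r_a1²−r_b1²) = 32.580003, √(r_a2²−r_b2²) = 22.475812
base pitch p_b = π·m·cos α = 8.805568
CR = (32.580003 + 22.475812 − 103.972000·sin 23.56900°)/8.805568 = 1.531109
contact ratio ≈ 1.5311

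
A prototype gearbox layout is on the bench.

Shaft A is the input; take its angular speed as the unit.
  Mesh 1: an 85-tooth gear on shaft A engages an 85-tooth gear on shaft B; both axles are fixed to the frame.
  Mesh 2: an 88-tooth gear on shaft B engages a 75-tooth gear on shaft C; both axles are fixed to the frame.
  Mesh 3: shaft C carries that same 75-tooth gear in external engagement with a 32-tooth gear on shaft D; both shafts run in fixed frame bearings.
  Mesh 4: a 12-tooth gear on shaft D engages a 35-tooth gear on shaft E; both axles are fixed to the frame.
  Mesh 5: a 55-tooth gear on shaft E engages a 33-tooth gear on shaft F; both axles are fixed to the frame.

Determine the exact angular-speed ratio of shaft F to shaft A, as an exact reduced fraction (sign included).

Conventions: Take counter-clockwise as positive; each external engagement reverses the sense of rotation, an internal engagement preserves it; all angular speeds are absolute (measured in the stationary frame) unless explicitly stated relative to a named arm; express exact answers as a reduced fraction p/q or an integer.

-11/7

class = fixed-axis compound train [5 meshes; 5 ratios multiply, 5 sense flips]
mesh 1 [85T→85T]: running ratio 1, sense −
mesh 2 [88T→75T]: running ratio 88/75, sense +
mesh 3 [75T→32T]: running ratio 11/4, sense −
mesh 4 [12T→35T]: running ratio 33/35, sense +
mesh 5 [55T→33T]: running ratio 11/7, sense −
ω_out/ω_in = -11/7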